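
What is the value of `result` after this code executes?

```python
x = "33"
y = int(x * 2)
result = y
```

x = '33'; y = 3333; result = 3333

3333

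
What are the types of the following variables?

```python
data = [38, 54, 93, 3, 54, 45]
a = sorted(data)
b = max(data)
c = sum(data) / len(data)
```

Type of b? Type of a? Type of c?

max of ints returns int; sorted() returns list; int / int = float

int, list, float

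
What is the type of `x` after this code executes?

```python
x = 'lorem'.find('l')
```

str.find() returns int index

int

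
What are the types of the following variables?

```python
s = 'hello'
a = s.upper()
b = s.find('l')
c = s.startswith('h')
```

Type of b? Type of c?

find() returns int; startswith() returns bool

int, bool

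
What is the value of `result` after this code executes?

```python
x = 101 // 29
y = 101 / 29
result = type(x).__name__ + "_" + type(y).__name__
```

x is int; y is float; result = 'int_float'

'int_float'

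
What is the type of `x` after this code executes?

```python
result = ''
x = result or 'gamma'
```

'or' returns first truthy value (str)

str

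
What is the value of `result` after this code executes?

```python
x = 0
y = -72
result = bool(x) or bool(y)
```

x = 0; y = -72; result = True

True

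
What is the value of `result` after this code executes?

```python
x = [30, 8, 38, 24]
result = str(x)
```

x = [30, 8, 38, 24]; result = '[30, 8, 38, 24]'

'[30, 8, 38, 24]'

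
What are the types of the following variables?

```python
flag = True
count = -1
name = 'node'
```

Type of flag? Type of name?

flag is assigned the constant True, which has type bool; name is assigned a quoted string literal, so it is a str

bool, str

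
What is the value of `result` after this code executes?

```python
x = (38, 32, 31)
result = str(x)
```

x = (38, 32, 31); result = '(38, 32, 31)'

'(38, 32, 31)'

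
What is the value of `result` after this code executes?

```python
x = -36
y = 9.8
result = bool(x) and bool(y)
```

x = -36; y = 9.8; result = True

True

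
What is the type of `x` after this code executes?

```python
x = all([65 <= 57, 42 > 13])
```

all() returns bool

bool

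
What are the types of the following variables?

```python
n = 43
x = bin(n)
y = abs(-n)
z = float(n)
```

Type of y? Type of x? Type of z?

abs() of int returns int; bin() returns str; float() returns float

int, str, float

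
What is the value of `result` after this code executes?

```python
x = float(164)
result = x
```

x = 164.0; result = 164.0

164.0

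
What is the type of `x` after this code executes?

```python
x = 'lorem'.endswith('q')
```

str.endswith() returns bool

bool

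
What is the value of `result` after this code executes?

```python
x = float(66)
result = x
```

x = 66.0; result = 66.0

66.0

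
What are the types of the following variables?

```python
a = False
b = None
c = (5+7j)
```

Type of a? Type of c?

a is assigned the constant False, which has type bool; c is assigned (5+7j), an int plus an imaginary literal (j suffix), which evaluates to complex

bool, complex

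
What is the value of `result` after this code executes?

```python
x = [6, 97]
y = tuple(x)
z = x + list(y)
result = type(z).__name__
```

x is list; y is tuple; z is list; result = 'list'

'list'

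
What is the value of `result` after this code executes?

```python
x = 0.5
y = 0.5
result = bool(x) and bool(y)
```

x = 0.5; y = 0.5; result = True

True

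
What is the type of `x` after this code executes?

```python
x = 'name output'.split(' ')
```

str.split() returns list

list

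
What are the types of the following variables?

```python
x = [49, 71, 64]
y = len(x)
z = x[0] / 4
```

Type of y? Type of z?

len() returns int; int / int = float

int, float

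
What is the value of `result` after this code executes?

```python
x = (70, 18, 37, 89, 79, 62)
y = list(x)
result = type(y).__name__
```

x is tuple; y is list; result = 'list'

'list'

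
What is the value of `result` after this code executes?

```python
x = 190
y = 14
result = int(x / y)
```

x = 190; y = 14; result = 13

13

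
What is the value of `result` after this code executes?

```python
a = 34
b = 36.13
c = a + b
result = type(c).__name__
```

a is int; b is float; c is float; result = 'float'

'float'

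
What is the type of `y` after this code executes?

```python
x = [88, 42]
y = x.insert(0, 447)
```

list.insert() returns None

NoneType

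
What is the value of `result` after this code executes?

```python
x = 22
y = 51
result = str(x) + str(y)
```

x = 22; y = 51; result = '2251'

'2251'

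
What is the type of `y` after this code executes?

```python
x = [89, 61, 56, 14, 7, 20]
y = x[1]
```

Indexing list[int] returns int

int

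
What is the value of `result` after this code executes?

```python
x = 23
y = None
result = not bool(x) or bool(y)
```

x = 23; y = None; result = False

False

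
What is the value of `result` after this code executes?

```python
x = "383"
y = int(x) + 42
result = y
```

x = '383'; y = 425; result = 425

425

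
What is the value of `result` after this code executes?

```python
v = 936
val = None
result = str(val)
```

v = 936; val = None; result = 'None'

'None'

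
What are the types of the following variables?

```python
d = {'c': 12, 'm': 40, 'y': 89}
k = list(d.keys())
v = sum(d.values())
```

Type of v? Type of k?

sum of ints is int; list() converts to list

int, list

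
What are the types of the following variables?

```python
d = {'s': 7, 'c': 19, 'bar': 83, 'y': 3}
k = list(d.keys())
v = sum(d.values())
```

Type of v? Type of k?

sum of ints is int; list() converts to list

int, list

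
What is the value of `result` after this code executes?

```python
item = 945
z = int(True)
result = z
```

item = 945; z = 1; result = 1

1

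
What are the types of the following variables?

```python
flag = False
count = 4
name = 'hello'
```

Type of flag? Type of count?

flag is assigned the constant False, which has type bool; count is assigned a bare integer (no decimal point), so it is an int

bool, int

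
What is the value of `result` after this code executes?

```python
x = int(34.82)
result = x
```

x = 34; result = 34

34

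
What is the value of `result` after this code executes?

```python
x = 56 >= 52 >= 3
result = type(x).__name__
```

x is bool; result = 'bool'

'bool'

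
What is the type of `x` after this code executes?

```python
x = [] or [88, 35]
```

'or' returns first truthy value (list)

list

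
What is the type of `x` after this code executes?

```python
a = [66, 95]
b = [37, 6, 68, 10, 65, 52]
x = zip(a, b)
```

zip() returns a zip object

zip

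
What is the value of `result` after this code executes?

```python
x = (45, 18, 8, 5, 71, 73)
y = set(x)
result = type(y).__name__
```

x is tuple; y is set; result = 'set'

'set'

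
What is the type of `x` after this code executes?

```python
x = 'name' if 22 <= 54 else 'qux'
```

Both branches of conditional are str

str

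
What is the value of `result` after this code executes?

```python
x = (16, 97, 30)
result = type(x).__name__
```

x is tuple; result = 'tuple'

'tuple'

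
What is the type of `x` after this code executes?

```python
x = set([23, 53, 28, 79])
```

set() constructor returns set

set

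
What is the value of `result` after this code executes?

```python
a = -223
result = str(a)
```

a = -223; result = '-223'

'-223'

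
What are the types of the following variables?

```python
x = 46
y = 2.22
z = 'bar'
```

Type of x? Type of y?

x is assigned a bare integer (no decimal point), so it is an int; y is assigned a number with a decimal point, so it is a float

int, float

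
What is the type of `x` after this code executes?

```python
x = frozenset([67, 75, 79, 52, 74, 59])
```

frozenset() returns frozenset

frozenset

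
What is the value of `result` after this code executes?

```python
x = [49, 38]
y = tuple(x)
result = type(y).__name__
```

x is list; y is tuple; result = 'tuple'

'tuple'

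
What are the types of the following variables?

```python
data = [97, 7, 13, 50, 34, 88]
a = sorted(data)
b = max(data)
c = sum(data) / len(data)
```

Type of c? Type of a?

int / int = float; sorted() returns list

float, list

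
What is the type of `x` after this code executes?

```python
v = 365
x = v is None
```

'is' comparison returns bool

bool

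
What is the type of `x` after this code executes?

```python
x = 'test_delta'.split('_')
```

str.split() returns list

list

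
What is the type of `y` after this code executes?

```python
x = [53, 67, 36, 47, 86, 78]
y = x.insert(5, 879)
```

list.insert() returns None

NoneType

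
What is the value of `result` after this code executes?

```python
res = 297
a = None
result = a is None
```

res = 297; a = None; result = True

True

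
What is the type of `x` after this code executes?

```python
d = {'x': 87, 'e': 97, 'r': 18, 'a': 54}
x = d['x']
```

Accessing dict[str, int] with str key returns int

int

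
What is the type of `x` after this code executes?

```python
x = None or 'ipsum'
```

'or' with None returns the other truthy value (str)

str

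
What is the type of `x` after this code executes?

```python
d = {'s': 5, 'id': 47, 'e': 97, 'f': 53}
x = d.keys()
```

.keys() returns dict_keys view

dict_keys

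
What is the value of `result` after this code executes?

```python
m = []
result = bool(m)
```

m = []; result = False

False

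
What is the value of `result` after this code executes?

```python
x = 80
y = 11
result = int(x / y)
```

x = 80; y = 11; result = 7

7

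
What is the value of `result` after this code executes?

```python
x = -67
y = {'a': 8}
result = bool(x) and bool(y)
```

x = -67; y = {'a': 8}; result = True

True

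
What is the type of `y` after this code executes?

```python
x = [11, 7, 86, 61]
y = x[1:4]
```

Slicing a list returns a list

list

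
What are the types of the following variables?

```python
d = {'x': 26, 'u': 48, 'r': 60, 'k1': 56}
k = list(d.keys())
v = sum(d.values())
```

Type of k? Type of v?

list() converts to list; sum of ints is int

list, int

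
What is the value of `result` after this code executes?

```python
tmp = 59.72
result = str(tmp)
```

tmp = 59.72; result = '59.72'

'59.72'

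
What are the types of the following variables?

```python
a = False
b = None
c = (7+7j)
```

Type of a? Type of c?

a is assigned the constant False, which has type bool; c is assigned (7+7j), an int plus an imaginary literal (j suffix), which evaluates to complex

bool, complex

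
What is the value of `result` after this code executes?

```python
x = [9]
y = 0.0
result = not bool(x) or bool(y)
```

x = [9]; y = 0.0; result = False

False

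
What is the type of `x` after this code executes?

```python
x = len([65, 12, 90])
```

len() always returns int

int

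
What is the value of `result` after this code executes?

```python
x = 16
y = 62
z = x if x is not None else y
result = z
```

x = 16; y = 62; z = 16; result = 16

16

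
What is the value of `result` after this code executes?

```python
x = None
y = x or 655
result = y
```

x = None; y = 655; result = 655

655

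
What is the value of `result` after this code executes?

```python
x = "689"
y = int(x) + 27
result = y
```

x = '689'; y = 716; result = 716

716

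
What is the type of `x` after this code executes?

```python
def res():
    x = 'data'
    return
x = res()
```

Bare return returns None

NoneType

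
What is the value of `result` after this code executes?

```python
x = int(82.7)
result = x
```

x = 82; result = 82

82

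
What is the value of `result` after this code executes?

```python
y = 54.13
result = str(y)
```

y = 54.13; result = '54.13'

'54.13'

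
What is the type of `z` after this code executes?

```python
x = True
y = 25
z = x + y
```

bool + int = int (bool is subclass of int)

int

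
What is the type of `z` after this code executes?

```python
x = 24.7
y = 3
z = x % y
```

float % int = float

float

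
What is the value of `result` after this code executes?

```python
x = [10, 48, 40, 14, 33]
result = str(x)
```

x = [10, 48, 40, 14, 33]; result = '[10, 48, 40, 14, 33]'

'[10, 48, 40, 14, 33]'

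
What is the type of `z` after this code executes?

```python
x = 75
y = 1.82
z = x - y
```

int - float = float

float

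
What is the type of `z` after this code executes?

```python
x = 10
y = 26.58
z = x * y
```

int * float = float

float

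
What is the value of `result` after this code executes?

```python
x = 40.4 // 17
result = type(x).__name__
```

x is float; result = 'float'

'float'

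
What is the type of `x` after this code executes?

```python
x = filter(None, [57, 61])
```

filter() returns a filter object

filter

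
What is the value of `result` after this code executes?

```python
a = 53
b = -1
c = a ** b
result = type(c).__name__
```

a is int; b is int; c is float; result = 'float'

'float'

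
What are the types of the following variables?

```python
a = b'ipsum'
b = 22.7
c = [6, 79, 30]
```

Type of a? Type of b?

a is assigned a bytes literal (b'...' prefix); b is assigned a number with a decimal point, so it is a float

bytes, float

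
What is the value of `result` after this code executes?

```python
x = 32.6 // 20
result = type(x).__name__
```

x is float; result = 'float'

'float'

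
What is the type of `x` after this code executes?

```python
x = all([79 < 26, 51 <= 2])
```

all() returns bool

bool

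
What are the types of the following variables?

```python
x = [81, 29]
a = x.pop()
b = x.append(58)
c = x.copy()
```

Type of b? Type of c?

append() returns None; copy() returns list

NoneType, list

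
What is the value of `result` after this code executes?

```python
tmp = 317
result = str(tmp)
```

tmp = 317; result = '317'

'317'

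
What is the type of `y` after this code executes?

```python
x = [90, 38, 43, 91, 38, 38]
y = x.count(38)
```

list.count() returns int

int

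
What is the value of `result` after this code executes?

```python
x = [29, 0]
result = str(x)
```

x = [29, 0]; result = '[29, 0]'

'[29, 0]'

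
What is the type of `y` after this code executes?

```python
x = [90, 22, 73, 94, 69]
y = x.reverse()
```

list.reverse() returns None

NoneType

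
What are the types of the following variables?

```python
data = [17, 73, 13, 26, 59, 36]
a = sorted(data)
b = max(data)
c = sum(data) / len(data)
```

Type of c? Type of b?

int / int = float; max of ints returns int

float, int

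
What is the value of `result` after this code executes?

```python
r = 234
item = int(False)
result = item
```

r = 234; item = 0; result = 0

0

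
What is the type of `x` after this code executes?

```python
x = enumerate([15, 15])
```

enumerate() returns an enumerate object

enumerate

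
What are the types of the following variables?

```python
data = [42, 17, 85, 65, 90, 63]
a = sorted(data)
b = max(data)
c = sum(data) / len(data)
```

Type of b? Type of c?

max of ints returns int; int / int = float

int, float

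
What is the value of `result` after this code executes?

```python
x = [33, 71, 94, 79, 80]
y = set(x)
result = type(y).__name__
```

x is list; y is set; result = 'set'

'set'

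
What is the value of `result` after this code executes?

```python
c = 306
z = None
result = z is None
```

c = 306; z = None; result = True

True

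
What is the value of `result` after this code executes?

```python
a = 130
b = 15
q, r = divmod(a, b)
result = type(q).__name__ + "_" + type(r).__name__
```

a is int; b is int; q is int; r is int; result = 'int_int'

'int_int'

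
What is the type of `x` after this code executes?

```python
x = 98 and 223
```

'and' with truthy values returns last operand (int)

int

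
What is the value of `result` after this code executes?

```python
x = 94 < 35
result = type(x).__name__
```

x is bool; result = 'bool'

'bool'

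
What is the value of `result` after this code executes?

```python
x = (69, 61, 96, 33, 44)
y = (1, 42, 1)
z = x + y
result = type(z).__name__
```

x is tuple; y is tuple; z is tuple; result = 'tuple'

'tuple'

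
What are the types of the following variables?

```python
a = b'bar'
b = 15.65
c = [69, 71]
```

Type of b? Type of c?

b is assigned a number with a decimal point, so it is a float; c is assigned a list literal (square brackets)

float, list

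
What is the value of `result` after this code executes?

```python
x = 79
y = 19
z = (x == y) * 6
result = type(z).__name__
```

x is int; y is int; z is int; result = 'int'

'int'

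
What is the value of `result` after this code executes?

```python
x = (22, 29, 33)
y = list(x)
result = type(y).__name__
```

x is tuple; y is list; result = 'list'

'list'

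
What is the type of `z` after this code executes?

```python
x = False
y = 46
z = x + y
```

bool + int = int (bool is subclass of int)

int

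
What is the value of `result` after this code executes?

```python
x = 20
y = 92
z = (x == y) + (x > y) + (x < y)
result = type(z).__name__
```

x is int; y is int; z is int; result = 'int'

'int'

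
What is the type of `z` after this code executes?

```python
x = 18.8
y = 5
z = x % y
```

float % int = float

float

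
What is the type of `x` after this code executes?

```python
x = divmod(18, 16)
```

divmod() returns tuple of (quotient, remainder)

tuple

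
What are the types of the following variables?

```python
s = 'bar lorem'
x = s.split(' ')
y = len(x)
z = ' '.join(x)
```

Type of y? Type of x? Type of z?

len() returns int; str.split() returns list; str.join() returns str

int, list, str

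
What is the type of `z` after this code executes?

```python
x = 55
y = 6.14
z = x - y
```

int - float = float

float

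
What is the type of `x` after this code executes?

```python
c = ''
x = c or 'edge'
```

'or' returns first truthy value (str)

str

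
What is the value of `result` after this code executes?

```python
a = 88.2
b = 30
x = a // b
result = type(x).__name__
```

a is float; b is int; x is float; result = 'float'

'float'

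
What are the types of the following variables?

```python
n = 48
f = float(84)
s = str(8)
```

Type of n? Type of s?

n is assigned a bare integer (no decimal point), so it is an int; s is assigned the result of calling str(), which returns a str

int, str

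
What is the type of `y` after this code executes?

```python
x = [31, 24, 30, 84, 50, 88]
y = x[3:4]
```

Slicing a list returns a list

list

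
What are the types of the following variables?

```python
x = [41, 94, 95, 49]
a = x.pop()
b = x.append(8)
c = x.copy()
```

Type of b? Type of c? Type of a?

append() returns None; copy() returns list; pop() returns element

NoneType, list, int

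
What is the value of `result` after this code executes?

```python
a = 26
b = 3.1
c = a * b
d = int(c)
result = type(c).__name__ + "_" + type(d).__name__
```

a is int; b is float; c is float; d is int; result = 'float_int'

'float_int'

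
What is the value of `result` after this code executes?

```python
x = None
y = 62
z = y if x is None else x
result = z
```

x = None; y = 62; z = 62; result = 62

62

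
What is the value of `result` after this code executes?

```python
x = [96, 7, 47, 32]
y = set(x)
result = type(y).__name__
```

x is list; y is set; result = 'set'

'set'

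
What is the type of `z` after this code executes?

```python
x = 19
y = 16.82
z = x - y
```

int - float = float

float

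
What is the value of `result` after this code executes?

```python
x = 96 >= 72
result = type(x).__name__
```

x is bool; result = 'bool'

'bool'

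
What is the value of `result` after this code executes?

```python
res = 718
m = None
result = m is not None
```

res = 718; m = None; result = False

False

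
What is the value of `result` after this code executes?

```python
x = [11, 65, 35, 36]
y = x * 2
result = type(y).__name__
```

x is list; y is list; result = 'list'

'list'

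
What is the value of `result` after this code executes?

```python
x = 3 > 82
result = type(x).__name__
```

x is bool; result = 'bool'

'bool'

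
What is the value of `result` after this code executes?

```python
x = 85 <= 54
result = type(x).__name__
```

x is bool; result = 'bool'

'bool'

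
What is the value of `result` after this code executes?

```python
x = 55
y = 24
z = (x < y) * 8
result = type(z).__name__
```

x is int; y is int; z is int; result = 'int'

'int'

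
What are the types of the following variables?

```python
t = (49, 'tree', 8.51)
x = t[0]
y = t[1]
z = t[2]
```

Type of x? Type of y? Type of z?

tuple[0] is int; tuple[1] is str; tuple[2] is float

int, str, float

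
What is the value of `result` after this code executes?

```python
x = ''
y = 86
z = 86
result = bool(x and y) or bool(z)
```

x = ''; y = 86; z = 86; result = True

True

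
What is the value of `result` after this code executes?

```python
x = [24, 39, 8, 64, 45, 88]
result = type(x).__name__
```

x is list; result = 'list'

'list'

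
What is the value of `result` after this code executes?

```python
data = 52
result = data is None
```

data = 52; result = False

False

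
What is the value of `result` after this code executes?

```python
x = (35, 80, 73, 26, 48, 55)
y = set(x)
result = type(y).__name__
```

x is tuple; y is set; result = 'set'

'set'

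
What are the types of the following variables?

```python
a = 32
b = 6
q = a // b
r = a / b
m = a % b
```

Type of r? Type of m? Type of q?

/ returns float; % of ints returns int; // returns int

float, int, int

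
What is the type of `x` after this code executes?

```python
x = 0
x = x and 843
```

'and' returns first falsy value (0 is int)

int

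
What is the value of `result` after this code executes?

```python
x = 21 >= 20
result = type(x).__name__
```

x is bool; result = 'bool'

'bool'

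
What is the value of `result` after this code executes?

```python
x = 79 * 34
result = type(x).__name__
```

x is int; result = 'int'

'int'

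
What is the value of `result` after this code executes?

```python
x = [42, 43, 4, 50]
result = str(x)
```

x = [42, 43, 4, 50]; result = '[42, 43, 4, 50]'

'[42, 43, 4, 50]'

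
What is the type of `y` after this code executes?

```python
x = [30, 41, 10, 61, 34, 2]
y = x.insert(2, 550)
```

list.insert() returns None

NoneType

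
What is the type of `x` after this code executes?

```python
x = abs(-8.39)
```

abs() of float returns float

float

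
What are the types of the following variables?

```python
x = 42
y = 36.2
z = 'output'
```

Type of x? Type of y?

x is assigned a bare integer (no decimal point), so it is an int; y is assigned a number with a decimal point, so it is a float

int, float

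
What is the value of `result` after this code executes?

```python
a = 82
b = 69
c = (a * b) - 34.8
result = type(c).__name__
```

a is int; b is int; c is float; result = 'float'

'float'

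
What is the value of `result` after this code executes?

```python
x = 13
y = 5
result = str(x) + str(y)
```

x = 13; y = 5; result = '135'

'135'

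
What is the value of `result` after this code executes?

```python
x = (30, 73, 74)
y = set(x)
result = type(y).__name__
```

x is tuple; y is set; result = 'set'

'set'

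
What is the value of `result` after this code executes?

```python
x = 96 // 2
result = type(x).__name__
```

x is int; result = 'int'

'int'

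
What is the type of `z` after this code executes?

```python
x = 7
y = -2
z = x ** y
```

int ** negative = float

float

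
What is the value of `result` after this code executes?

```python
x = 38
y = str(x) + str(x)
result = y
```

x = 38; y = '3838'; result = '3838'

'3838'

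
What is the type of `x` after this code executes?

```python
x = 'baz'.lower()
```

str.lower() returns str

str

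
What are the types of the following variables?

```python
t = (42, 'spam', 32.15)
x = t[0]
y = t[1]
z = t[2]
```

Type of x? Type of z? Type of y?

tuple[0] is int; tuple[2] is float; tuple[1] is str

int, float, str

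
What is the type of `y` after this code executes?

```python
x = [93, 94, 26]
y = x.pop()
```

list.pop() returns the popped element

int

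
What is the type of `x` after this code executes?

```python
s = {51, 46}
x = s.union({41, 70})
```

set.union() returns a new set

set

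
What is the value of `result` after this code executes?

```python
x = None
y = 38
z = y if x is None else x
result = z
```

x = None; y = 38; z = 38; result = 38

38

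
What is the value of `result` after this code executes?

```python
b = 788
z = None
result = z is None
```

b = 788; z = None; result = True

True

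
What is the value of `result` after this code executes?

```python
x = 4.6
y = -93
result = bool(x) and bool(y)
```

x = 4.6; y = -93; result = True

True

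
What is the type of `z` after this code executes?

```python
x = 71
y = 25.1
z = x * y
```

int * float = float

float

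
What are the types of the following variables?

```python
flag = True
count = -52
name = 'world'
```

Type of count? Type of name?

count is assigned a bare integer (no decimal point), so it is an int; name is assigned a quoted string literal, so it is a str

int, str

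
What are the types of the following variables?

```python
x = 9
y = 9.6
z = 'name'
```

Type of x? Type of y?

x is assigned a bare integer (no decimal point), so it is an int; y is assigned a number with a decimal point, so it is a float

int, float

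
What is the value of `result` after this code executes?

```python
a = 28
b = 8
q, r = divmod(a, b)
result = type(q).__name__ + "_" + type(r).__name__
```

a is int; b is int; q is int; r is int; result = 'int_int'

'int_int'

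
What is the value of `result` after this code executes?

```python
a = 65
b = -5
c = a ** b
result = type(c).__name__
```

a is int; b is int; c is float; result = 'float'

'float'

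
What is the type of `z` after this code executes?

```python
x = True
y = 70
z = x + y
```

bool + int = int (bool is subclass of int)

int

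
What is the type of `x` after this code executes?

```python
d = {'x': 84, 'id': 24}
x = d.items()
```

dict.items() returns dict_items view

dict_items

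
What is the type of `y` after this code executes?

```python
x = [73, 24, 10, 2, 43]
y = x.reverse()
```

list.reverse() returns None

NoneType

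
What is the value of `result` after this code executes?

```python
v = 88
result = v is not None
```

v = 88; result = True

True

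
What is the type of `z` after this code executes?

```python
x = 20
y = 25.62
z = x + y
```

int + float = float

float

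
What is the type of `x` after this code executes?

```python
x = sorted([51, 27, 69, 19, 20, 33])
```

sorted() always returns list

list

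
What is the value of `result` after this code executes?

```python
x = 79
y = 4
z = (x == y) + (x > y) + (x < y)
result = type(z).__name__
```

x is int; y is int; z is int; result = 'int'

'int'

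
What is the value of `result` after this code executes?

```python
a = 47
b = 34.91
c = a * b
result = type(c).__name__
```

a is int; b is float; c is float; result = 'float'

'float'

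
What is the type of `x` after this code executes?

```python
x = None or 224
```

'or' with None returns the other truthy value

int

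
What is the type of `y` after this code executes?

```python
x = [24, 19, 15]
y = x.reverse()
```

list.reverse() returns None

NoneType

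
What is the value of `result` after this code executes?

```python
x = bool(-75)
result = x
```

x = True; result = True

True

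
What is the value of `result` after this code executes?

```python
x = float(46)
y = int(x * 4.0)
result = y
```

x = 46.0; y = 184; result = 184

184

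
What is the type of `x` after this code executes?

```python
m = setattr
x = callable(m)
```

callable() returns bool

bool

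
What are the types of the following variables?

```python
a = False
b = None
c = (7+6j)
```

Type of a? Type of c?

a is assigned the constant False, which has type bool; c is assigned (7+6j), an int plus an imaginary literal (j suffix), which evaluates to complex

bool, complex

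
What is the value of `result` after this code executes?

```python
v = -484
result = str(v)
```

v = -484; result = '-484'

'-484'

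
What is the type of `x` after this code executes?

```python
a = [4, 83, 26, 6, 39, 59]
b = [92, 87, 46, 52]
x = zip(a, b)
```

zip() returns a zip object

zip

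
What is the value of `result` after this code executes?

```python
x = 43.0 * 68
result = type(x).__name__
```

x is float; result = 'float'

'float'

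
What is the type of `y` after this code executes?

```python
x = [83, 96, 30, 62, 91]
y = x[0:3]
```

Slicing a list returns a list

list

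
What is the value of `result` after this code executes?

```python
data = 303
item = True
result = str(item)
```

data = 303; item = True; result = 'True'

'True'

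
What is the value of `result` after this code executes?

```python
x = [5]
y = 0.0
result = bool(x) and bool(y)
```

x = [5]; y = 0.0; result = False

False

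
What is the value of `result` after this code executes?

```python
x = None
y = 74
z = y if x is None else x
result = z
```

x = None; y = 74; z = 74; result = 74

74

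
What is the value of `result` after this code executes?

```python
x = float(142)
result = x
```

x = 142.0; result = 142.0

142.0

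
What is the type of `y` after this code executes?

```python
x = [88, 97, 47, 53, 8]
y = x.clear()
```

list.clear() returns None

NoneType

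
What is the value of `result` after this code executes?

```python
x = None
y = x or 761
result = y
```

x = None; y = 761; result = 761

761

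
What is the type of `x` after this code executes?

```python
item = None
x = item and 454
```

'and' returns first falsy value (None)

NoneType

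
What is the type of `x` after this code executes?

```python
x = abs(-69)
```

abs() of int returns int

int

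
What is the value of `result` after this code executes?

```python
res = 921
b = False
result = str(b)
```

res = 921; b = False; result = 'False'

'False'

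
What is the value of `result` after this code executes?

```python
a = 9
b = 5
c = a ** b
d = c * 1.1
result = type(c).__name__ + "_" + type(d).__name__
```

a is int; b is int; c is int; d is float; result = 'int_float'

'int_float'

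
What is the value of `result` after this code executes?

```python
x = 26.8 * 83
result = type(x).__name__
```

x is float; result = 'float'

'float'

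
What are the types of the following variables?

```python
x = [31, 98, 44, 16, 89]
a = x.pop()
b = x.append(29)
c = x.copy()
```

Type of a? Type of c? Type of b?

pop() returns element; copy() returns list; append() returns None

int, list, NoneType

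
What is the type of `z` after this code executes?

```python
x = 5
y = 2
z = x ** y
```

positive int ** positive int = int

int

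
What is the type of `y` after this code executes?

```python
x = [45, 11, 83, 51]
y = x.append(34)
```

list.append() returns None (mutates in place)

NoneType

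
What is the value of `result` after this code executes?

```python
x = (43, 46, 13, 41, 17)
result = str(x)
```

x = (43, 46, 13, 41, 17); result = '(43, 46, 13, 41, 17)'

'(43, 46, 13, 41, 17)'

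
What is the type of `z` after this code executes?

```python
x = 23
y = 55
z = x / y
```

int / int = float

float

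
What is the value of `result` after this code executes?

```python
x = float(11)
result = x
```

x = 11.0; result = 11.0

11.0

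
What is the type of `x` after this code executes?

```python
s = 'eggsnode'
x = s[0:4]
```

Slicing a str returns str

str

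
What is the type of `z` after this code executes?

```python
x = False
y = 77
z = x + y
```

bool + int = int (bool is subclass of int)

int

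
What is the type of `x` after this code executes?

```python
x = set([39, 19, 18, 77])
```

set() constructor returns set

set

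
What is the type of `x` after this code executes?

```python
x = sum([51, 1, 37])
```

sum() of ints returns int

int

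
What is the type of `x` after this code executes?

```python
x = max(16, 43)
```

max() of ints returns int

int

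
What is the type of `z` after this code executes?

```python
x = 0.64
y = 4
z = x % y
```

float % int = float

float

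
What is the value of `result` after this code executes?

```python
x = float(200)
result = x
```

x = 200.0; result = 200.0

200.0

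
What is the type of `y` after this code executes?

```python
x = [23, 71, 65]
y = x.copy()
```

list.copy() returns list

list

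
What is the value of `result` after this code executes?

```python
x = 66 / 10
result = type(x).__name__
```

x is float; result = 'float'

'float'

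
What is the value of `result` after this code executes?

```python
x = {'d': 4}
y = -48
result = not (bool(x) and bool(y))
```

x = {'d': 4}; y = -48; result = False

False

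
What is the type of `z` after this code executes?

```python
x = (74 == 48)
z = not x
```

'not' returns bool

bool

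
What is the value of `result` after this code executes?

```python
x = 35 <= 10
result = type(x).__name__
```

x is bool; result = 'bool'

'bool'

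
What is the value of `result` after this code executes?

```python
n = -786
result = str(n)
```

n = -786; result = '-786'

'-786'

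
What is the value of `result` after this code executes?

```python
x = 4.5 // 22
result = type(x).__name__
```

x is float; result = 'float'

'float'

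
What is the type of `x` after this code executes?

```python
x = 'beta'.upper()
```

str.upper() returns str

str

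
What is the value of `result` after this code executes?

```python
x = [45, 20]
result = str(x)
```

x = [45, 20]; result = '[45, 20]'

'[45, 20]'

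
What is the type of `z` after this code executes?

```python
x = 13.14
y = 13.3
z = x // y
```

float // float = float

float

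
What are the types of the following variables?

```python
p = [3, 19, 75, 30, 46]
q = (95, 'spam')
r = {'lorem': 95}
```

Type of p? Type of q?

p is assigned a list literal (square brackets); q is assigned a tuple (parenthesized, comma-separated values)

list, tuple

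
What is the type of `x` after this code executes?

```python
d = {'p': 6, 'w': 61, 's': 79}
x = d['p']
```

Accessing dict[str, int] with str key returns int

int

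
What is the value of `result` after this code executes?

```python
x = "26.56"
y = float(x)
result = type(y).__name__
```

x is str; y is float; result = 'float'

'float'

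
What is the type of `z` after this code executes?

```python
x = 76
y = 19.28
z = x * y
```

int * float = float

float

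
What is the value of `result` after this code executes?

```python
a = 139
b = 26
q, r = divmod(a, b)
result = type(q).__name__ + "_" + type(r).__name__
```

a is int; b is int; q is int; r is int; result = 'int_int'

'int_int'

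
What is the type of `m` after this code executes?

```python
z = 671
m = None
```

None has type NoneType

NoneType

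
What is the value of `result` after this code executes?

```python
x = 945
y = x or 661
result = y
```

x = 945; y = 945; result = 945

945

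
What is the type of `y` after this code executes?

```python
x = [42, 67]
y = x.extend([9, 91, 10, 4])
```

list.extend() returns None

NoneType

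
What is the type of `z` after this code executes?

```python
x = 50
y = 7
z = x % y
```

int % int = int

int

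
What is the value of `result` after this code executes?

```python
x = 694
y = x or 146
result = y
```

x = 694; y = 694; result = 694

694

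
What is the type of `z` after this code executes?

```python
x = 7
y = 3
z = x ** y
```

positive int ** positive int = int

int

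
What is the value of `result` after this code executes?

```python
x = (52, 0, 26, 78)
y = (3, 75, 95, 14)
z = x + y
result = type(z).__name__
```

x is tuple; y is tuple; z is tuple; result = 'tuple'

'tuple'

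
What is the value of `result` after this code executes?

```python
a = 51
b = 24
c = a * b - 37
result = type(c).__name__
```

a is int; b is int; c is int; result = 'int'

'int'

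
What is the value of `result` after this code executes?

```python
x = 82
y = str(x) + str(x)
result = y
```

x = 82; y = '8282'; result = '8282'

'8282'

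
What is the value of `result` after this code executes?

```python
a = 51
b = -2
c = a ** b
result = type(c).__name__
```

a is int; b is int; c is float; result = 'float'

'float'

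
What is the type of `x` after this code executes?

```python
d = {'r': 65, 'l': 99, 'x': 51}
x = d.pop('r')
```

dict.pop() returns the value

int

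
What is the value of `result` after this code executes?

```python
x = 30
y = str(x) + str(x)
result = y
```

x = 30; y = '3030'; result = '3030'

'3030'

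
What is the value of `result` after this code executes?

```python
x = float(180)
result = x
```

x = 180.0; result = 180.0

180.0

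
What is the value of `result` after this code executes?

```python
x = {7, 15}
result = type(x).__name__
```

x is set; result = 'set'

'set'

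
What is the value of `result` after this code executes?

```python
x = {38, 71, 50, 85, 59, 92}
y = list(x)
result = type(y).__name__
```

x is set; y is list; result = 'list'

'list'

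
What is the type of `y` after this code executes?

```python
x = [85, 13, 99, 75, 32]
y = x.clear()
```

list.clear() returns None

NoneType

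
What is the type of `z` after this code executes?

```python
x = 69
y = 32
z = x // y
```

int // int = int

int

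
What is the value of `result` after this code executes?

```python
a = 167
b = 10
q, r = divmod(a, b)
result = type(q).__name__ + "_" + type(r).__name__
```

a is int; b is int; q is int; r is int; result = 'int_int'

'int_int'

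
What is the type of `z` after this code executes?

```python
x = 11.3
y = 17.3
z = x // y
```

float // float = float

float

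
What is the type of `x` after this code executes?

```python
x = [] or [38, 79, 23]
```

'or' returns first truthy value (list)

list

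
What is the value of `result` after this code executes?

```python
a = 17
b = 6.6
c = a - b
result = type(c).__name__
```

a is int; b is float; c is float; result = 'float'

'float'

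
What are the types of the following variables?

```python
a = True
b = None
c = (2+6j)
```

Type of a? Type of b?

a is assigned the constant True, which has type bool; b is assigned None, whose type is NoneType

bool, NoneType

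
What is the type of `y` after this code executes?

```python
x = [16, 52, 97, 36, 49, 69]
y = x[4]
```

Indexing list[int] returns int

int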